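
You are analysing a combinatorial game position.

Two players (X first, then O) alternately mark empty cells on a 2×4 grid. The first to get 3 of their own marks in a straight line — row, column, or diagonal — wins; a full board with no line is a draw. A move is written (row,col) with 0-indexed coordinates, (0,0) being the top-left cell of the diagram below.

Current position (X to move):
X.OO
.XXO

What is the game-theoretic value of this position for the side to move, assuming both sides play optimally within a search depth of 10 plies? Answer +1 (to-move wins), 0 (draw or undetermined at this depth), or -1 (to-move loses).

ply 1, X at X.OO/.XXO | (0,1)=+0→XXOO/.XXO; (1,0)=+1→X.OO/XXXO*
ply 2: X.OO/XXXO is terminal -1 (O); from X.OO/.XXO depth 10

value(X.OO/.XXO, X) = +1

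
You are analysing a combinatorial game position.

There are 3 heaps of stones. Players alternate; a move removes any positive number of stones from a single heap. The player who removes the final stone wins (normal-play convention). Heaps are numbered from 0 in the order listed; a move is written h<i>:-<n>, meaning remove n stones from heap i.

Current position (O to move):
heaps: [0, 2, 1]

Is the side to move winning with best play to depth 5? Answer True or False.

p1 O@[(0,2,1)]: h1:-1[(0,1,1)]+1* h1:-2[(0,0,1)]-1 h2:-1[(0,2,0)]-1
p2 X@[(0,1,1)]: h1:-1[(0,0,1)]-1* h2:-1[(0,1,0)]-1
p3 O@[(0,0,1)]: h2:-1[(0,0,0)]+1*
p4 X@[(0,0,0)] terminal -1; root [(0,2,1)] d5

O winning at [(0,2,1)]: True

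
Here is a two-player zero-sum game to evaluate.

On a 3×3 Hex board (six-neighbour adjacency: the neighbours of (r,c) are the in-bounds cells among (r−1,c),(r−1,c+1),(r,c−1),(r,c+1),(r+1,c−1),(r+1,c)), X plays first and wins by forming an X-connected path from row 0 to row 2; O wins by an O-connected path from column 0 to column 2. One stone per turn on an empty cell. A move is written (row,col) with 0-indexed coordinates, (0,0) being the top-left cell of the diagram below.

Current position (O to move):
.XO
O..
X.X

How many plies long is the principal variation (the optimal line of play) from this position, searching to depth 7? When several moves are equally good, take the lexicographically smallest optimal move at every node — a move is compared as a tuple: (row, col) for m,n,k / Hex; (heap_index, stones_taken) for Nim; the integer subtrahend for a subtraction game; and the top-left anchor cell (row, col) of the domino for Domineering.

PV length from [.XO/O../X.X]: 1 ply

[.XO/O../X.X] O move#1: (0,0):-1/OXO/O../X.X, (1,1):+1/.XO/OO./X.X*, (1,2):-1/.XO/O.O/X.X, (2,1):-1/.XO/O../XOX
[.XO/OO./X.X] end (terminal -1, X#2); searched .XO/O../X.X to 7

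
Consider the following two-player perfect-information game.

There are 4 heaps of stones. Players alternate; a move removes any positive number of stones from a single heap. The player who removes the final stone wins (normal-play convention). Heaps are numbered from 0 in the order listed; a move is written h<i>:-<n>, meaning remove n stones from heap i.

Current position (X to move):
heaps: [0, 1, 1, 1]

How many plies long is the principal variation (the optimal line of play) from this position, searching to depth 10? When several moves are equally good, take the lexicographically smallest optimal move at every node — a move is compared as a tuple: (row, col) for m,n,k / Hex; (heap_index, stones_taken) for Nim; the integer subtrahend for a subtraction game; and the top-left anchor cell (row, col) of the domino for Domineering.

p1 X@[(0,1,1,1)]: h1:-1[(0,0,1,1)]+1* h2:-1[(0,1,0,1)]+1 h3:-1[(0,1,1,0)]+1
p2 O@[(0,0,1,1)]: h2:-1[(0,0,0,1)]-1* h3:-1[(0,0,1,0)]-1
p3 X@[(0,0,0,1)]: h3:-1[(0,0,0,0)]+1*
p4 O@[(0,0,0,0)] terminal -1; root [(0,1,1,1)] d10

PV length from [(0,1,1,1)]: 3 plies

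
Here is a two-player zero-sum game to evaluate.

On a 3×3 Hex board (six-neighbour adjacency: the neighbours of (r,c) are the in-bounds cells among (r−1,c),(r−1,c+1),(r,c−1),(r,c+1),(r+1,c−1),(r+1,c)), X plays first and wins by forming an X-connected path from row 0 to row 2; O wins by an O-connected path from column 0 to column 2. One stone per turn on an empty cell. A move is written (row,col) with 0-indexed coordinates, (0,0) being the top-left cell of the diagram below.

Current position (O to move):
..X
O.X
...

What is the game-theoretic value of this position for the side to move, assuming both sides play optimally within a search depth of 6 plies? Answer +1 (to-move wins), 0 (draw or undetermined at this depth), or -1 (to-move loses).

value(..X/O.X/..., O) = -1

[..X/O.X/...] O move#1: (0,0):-1/O.X/O.X/...*, (0,1):-1/.OX/O.X/..., (1,1):-1/..X/OOX/..., (2,0):-1/..X/O.X/O.., (2,1):-1/..X/O.X/.O., (2,2):-1/..X/O.X/..O
[O.X/O.X/...] X move#2: (0,1):+1/OXX/O.X/...*, (1,1):+1/O.X/OXX/..., (2,0):+1/O.X/O.X/X.., (2,1):+1/O.X/O.X/.X., (2,2):+1/O.X/O.X/..X
[OXX/O.X/...] O move#3: (1,1):-1/OXX/OOX/...*, (2,0):-1/OXX/O.X/O.., (2,1):-1/OXX/O.X/.O., (2,2):-1/OXX/O.X/..O
[OXX/OOX/...] X move#4: (2,0):+1/OXX/OOX/X..*, (2,1):+1/OXX/OOX/.X., (2,2):+1/OXX/OOX/..X
[OXX/OOX/X..] O move#5: (2,1):-1/OXX/OOX/XO.*, (2,2):-1/OXX/OOX/X.O
[OXX/OOX/XO.] X move#6: (2,2):+1/OXX/OOX/XOX*
[OXX/OOX/XOX] end (terminal -1, O#7); searched ..X/O.X/... to 6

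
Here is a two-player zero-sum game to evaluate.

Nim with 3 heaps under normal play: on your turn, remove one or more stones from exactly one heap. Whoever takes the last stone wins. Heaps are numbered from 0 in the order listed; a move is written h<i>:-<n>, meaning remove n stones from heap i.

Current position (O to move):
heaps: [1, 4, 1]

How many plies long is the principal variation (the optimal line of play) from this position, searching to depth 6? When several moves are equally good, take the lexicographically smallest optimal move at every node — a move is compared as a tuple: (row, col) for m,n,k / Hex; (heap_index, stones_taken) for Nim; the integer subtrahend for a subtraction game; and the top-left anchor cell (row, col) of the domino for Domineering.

PV length from [(1,4,1)]: 3 plies

[(1,4,1)] O move#1: h0:-1:-1/(0,4,1), h1:-1:-1/(1,3,1), h1:-2:-1/(1,2,1), h1:-3:-1/(1,1,1), h1:-4:+1/(1,0,1)*, h2:-1:-1/(1,4,0)
[(1,0,1)] X move#2: h0:-1:-1/(0,0,1)*, h2:-1:-1/(1,0,0)
[(0,0,1)] O move#3: h2:-1:+1/(0,0,0)*
[(0,0,0)] end (terminal -1, X#4); searched (1,4,1) to 6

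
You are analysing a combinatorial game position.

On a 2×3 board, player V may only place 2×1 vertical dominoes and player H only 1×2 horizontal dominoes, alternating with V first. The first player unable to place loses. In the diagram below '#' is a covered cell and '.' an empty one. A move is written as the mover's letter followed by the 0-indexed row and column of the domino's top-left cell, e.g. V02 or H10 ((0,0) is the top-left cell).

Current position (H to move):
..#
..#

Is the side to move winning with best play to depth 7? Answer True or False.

p1 H@[..#/..#]: H00[###/..#]+1* H10[..#/###]+1
p2 V@[###/..#] terminal -1; root [..#/..#] d7

H winning at [..#/..#]: True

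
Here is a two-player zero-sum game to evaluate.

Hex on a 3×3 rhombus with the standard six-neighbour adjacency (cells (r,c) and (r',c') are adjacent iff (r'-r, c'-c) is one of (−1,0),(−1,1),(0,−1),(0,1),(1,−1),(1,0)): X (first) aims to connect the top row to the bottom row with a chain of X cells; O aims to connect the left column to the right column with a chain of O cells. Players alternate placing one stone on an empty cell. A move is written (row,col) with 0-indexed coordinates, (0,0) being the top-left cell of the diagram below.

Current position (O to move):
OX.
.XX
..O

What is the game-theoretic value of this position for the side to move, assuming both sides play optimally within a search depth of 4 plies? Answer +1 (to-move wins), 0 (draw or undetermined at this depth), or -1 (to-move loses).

ply 1, O at OX./.XX/..O | (0,2)=-1→OXO/.XX/..O*; (1,0)=-1→OX./OXX/..O; (2,0)=-1→OX./.XX/O.O; (2,1)=-1→OX./.XX/.OO
ply 2, X at OXO/.XX/..O | (1,0)=+1→OXO/XXX/..O*; (2,0)=+1→OXO/.XX/X.O; (2,1)=+1→OXO/.XX/.XO
ply 3, O at OXO/XXX/..O | (2,0)=-1→OXO/XXX/O.O*; (2,1)=-1→OXO/XXX/.OO
ply 4, X at OXO/XXX/O.O | (2,1)=+1→OXO/XXX/OXO*
ply 5: OXO/XXX/OXO is terminal -1 (O); from OX./.XX/..O depth 4

value(OX./.XX/..O, O) = -1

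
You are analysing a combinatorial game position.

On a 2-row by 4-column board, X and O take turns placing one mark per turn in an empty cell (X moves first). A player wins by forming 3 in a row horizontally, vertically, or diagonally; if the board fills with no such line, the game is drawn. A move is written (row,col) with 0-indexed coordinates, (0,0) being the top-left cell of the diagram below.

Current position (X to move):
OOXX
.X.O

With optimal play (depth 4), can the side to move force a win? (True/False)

ply 1, X at OOXX/.X.O | (1,0)=+0→OOXX/XX.O*; (1,2)=+0→OOXX/.XXO
ply 2, O at OOXX/XX.O | (1,2)=+0→OOXX/XXOO*
ply 3: OOXX/XXOO is terminal +0 (X); from OOXX/.X.O depth 4

X winning at [OOXX/.X.O]: False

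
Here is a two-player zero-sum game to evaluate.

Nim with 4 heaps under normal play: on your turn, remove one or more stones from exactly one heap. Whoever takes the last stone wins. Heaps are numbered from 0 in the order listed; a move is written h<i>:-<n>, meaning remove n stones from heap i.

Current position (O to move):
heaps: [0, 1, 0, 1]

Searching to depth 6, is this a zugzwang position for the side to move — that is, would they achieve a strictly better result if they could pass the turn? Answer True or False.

zugzwang((0,1,0,1), O) = True

[(0,1,0,1)] O move#1: h1:-1:-1/(0,0,0,1)*, h3:-1:-1/(0,1,0,0)
[(0,0,0,1)] X move#2: h3:-1:+1/(0,0,0,0)*
[(0,0,0,0)] end (terminal -1, O#3); searched (0,1,0,1) to 6
if O skipped the turn, X would face:
~ [(0,1,0,1)] X move#1: h1:-1:-1/(0,0,0,1)*, h3:-1:-1/(0,1,0,0)
~ [(0,0,0,1)] O move#2: h3:-1:+1/(0,0,0,0)*
~ [(0,0,0,0)] end (terminal -1, X#3); searched (0,1,0,1) to 6
compare (O): move=-1 vs pass=+1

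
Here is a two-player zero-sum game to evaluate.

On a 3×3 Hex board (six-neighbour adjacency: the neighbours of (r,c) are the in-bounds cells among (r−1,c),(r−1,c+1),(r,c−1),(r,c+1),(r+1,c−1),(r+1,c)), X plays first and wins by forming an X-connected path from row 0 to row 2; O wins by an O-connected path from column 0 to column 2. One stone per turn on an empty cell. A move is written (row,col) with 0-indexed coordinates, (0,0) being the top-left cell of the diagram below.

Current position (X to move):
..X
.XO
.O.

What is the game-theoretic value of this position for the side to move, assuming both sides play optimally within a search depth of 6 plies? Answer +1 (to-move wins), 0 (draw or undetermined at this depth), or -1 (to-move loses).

ply 1, X at ..X/.XO/.O. | (0,0)=-1→X.X/.XO/.O.; (0,1)=-1→.XX/.XO/.O.; (1,0)=-1→..X/XXO/.O.; (2,0)=+1→..X/.XO/XO.*; (2,2)=-1→..X/.XO/.OX
ply 2: ..X/.XO/XO. is terminal -1 (O); from ..X/.XO/.O. depth 6

value(..X/.XO/.O., X) = +1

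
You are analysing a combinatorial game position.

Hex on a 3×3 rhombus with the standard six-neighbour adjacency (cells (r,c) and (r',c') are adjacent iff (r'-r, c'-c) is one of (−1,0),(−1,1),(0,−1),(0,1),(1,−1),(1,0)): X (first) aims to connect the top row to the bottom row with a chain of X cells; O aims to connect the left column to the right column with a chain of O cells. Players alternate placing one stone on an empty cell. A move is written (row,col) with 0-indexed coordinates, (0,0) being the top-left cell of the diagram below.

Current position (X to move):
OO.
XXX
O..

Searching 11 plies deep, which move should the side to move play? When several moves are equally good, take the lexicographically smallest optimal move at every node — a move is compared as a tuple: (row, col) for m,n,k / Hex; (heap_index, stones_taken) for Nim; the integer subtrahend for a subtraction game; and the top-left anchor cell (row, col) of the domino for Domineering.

p1 X@[OO./XXX/O..]: (0,2)[OOX/XXX/O..]+1* (2,1)[OO./XXX/OX.]-1 (2,2)[OO./XXX/O.X]-1
p2 O@[OOX/XXX/O..]: (2,1)[OOX/XXX/OO.]-1* (2,2)[OOX/XXX/O.O]-1
p3 X@[OOX/XXX/OO.]: (2,2)[OOX/XXX/OOX]+1*
p4 O@[OOX/XXX/OOX] terminal -1; root [OO./XXX/O..] d11

X's best at [OO./XXX/O..]: (0,2)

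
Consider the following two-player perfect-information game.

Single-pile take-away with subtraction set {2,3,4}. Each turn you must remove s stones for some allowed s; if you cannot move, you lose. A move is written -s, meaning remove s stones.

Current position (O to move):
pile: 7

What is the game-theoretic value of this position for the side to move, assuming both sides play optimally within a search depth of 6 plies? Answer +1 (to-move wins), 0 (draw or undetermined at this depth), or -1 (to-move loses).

[7] O move#1: -2:-1/5*, -3:-1/4, -4:-1/3
[5] X move#2: -2:-1/3, -3:-1/2, -4:+1/1*
[1] end (terminal -1, O#3); searched 7 to 6

value(7, O) = -1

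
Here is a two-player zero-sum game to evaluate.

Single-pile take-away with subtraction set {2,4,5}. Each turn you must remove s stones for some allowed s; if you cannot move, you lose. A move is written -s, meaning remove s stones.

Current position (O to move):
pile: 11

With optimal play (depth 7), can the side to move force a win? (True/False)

[11] O move#1: -2:-1/9, -4:+1/7*, -5:-1/6
[7] X move#2: -2:-1/5*, -4:-1/3, -5:-1/2
[5] O move#3: -2:-1/3, -4:+1/1*, -5:+1/0
[1] end (terminal -1, X#4); searched 11 to 7

O winning at [11]: True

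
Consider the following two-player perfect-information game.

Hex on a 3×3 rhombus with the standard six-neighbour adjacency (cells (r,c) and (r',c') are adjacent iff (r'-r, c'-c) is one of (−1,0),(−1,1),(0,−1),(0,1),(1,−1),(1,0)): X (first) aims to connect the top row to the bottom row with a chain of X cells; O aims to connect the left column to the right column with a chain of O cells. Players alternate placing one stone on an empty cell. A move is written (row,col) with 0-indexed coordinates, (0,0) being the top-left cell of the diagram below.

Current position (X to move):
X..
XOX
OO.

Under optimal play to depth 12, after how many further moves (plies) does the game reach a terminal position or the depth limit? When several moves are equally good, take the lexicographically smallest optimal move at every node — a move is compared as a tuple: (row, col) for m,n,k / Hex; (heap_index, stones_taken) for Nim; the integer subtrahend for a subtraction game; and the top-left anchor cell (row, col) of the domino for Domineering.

p1 X@[X../XOX/OO.]: (0,1)[XX./XOX/OO.]-1* (0,2)[X.X/XOX/OO.]-1 (2,2)[X../XOX/OOX]-1
p2 O@[XX./XOX/OO.]: (0,2)[XXO/XOX/OO.]+1* (2,2)[XX./XOX/OOO]+1
p3 X@[XXO/XOX/OO.] terminal -1; root [X../XOX/OO.] d12

PV length from [X../XOX/OO.]: 2 plies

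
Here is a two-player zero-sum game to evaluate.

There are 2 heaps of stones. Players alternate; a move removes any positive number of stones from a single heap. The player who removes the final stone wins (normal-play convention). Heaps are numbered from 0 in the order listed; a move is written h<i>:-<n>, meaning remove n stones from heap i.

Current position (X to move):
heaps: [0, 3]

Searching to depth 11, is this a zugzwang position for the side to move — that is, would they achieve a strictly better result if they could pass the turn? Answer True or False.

ply 1, X at (0,3) | h1:-1=-1→(0,2); h1:-2=-1→(0,1); h1:-3=+1→(0,0)*
ply 2: (0,0) is terminal -1 (O); from (0,3) depth 11
suppose X passes — search the same position with O to move:
pass> ply 1, O at (0,3) | h1:-1=-1→(0,2); h1:-2=-1→(0,1); h1:-3=+1→(0,0)*
pass> ply 2: (0,0) is terminal -1 (X); from (0,3) depth 11
for X: play +1, pass -1

zugzwang((0,3), X) = False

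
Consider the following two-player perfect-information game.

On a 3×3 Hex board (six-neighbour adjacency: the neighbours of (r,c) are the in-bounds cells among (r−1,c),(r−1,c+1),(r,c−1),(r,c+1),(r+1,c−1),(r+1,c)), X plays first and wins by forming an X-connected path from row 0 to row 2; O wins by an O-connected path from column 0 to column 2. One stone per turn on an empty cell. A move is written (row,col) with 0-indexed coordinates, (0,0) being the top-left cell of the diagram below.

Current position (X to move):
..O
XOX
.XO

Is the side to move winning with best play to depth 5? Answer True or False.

X winning at [..O/XOX/.XO]: True

p1 X@[..O/XOX/.XO]: (0,0)[X.O/XOX/.XO]-1 (0,1)[.XO/XOX/.XO]-1 (2,0)[..O/XOX/XXO]+1*
p2 O@[..O/XOX/XXO]: (0,0)[O.O/XOX/XXO]-1* (0,1)[.OO/XOX/XXO]-1
p3 X@[O.O/XOX/XXO]: (0,1)[OXO/XOX/XXO]+1*
p4 O@[OXO/XOX/XXO] terminal -1; root [..O/XOX/.XO] d5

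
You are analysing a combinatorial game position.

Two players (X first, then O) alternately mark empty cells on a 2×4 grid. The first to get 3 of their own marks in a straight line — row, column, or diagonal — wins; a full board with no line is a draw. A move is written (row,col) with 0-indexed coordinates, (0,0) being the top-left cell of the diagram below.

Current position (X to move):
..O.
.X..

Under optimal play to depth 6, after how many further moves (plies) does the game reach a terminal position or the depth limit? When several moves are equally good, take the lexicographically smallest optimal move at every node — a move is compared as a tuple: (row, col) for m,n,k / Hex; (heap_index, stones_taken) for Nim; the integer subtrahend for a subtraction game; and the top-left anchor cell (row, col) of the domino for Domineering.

PV length from [..O./.X..]: 5 plies

ply 1, X at ..O./.X.. | (0,0)=+0→X.O./.X..; (0,1)=+0→.XO./.X..; (0,3)=+0→..OX/.X..; (1,0)=+0→..O./XX..; (1,2)=+1→..O./.XX.*; (1,3)=+0→..O./.X.X
ply 2, O at ..O./.XX. | (0,0)=-1→O.O./.XX.*; (0,1)=-1→.OO./.XX.; (0,3)=-1→..OO/.XX.; (1,0)=-1→..O./OXX.; (1,3)=-1→..O./.XXO
ply 3, X at O.O./.XX. | (0,1)=+1→OXO./.XX.*; (0,3)=-1→O.OX/.XX.; (1,0)=+1→O.O./XXX.; (1,3)=+1→O.O./.XXX
ply 4, O at OXO./.XX. | (0,3)=-1→OXOO/.XX.*; (1,0)=-1→OXO./OXX.; (1,3)=-1→OXO./.XXO
ply 5, X at OXOO/.XX. | (1,0)=+1→OXOO/XXX.*; (1,3)=+1→OXOO/.XXX
ply 6: OXOO/XXX. is terminal -1 (O); from ..O./.X.. depth 6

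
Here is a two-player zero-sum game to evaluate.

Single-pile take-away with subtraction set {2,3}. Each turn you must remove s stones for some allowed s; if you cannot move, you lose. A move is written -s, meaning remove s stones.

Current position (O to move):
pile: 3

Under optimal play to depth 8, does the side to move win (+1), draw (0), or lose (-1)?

value(3, O) = +1

p1 O@[3]: -2[1]+1* -3[0]+1
p2 X@[1] terminal -1; root [3] d8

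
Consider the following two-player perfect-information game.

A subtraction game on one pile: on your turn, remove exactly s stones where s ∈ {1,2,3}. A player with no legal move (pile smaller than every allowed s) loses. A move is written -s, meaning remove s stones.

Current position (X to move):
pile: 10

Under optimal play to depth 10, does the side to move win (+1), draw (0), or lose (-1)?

value(10, X) = +1

p1 X@[10]: -1[9]-1 -2[8]+1* -3[7]-1
p2 O@[8]: -1[7]-1* -2[6]-1 -3[5]-1
p3 X@[7]: -1[6]-1 -2[5]-1 -3[4]+1*
p4 O@[4]: -1[3]-1* -2[2]-1 -3[1]-1
p5 X@[3]: -1[2]-1 -2[1]-1 -3[0]+1*
p6 O@[0] terminal -1; root [10] d10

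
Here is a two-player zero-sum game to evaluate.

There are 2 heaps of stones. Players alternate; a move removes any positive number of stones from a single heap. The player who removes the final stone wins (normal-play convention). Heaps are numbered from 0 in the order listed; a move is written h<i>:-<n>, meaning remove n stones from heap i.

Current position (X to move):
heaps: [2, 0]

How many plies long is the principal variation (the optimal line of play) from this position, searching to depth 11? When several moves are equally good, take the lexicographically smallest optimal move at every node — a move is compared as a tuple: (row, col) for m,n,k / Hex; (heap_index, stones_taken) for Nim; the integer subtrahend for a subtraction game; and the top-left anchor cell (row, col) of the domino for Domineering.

PV length from [(2,0)]: 1 ply

[(2,0)] X move#1: h0:-1:-1/(1,0), h0:-2:+1/(0,0)*
[(0,0)] end (terminal -1, O#2); searched (2,0) to 11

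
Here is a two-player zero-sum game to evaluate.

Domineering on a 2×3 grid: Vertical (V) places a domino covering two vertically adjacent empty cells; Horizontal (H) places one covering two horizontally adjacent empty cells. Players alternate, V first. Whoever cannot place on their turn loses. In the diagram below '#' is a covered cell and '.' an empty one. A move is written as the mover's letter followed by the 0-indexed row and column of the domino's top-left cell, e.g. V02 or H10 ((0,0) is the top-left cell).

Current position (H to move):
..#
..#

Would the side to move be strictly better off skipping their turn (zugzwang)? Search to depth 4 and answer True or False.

zugzwang(..#/..#, H) = False

[..#/..#] H move#1: H00:+1/###/..#*, H10:+1/..#/###
[###/..#] end (terminal -1, V#2); searched ..#/..# to 4
suppose H passes — search the same position with V to move:
pass> [..#/..#] V move#1: V00:+1/#.#/#.#*, V01:+1/.##/.##
pass> [#.#/#.#] end (terminal -1, H#2); searched ..#/..# to 4
for H: play +1, pass -1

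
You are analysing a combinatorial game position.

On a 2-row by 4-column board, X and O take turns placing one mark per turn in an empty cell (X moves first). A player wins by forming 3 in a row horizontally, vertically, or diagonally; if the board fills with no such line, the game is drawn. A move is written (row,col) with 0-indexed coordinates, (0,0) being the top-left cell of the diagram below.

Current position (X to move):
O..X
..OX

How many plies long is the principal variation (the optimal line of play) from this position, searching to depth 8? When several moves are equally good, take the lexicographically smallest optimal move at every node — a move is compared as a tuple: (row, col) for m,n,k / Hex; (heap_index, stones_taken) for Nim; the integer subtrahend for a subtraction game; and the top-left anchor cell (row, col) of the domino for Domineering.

p1 X@[O..X/..OX]: (0,1)[OX.X/..OX]+0* (0,2)[O.XX/..OX]+0 (1,0)[O..X/X.OX]+0 (1,1)[O..X/.XOX]+0
p2 O@[OX.X/..OX]: (0,2)[OXOX/..OX]+0* (1,0)[OX.X/O.OX]-1 (1,1)[OX.X/.OOX]-1
p3 X@[OXOX/..OX]: (1,0)[OXOX/X.OX]+0* (1,1)[OXOX/.XOX]+0
p4 O@[OXOX/X.OX]: (1,1)[OXOX/XOOX]+0*
p5 X@[OXOX/XOOX] terminal +0; root [O..X/..OX] d8

PV length from [O..X/..OX]: 4 plies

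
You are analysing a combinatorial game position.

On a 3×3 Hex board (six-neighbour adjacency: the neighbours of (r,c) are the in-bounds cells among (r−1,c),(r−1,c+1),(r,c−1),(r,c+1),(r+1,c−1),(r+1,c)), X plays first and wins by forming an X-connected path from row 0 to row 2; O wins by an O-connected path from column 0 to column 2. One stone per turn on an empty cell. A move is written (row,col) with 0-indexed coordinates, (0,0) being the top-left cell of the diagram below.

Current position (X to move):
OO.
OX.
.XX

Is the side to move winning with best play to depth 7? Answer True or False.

ply 1, X at OO./OX./.XX | (0,2)=+1→OOX/OX./.XX*; (1,2)=-1→OO./OXX/.XX; (2,0)=-1→OO./OX./XXX
ply 2: OOX/OX./.XX is terminal -1 (O); from OO./OX./.XX depth 7

X winning at [OO./OX./.XX]: True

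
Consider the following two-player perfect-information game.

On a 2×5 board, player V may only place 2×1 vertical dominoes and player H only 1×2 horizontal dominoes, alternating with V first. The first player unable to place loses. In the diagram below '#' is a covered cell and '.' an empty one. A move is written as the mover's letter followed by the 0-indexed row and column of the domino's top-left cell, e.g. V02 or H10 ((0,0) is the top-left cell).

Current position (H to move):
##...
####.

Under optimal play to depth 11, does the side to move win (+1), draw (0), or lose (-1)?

value(##.../####., H) = +1

[##.../####.] H move#1: H02:-1/####./####., H03:+1/##.##/####.*
[##.##/####.] end (terminal -1, V#2); searched ##.../####. to 11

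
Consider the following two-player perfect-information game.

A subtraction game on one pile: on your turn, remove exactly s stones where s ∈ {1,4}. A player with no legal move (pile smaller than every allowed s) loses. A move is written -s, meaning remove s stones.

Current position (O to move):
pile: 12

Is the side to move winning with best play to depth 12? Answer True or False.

O winning at [12]: False

ply 1, O at 12 | -1=-1→11*; -4=-1→8
ply 2, X at 11 | -1=+1→10*; -4=+1→7
ply 3, O at 10 | -1=-1→9*; -4=-1→6
ply 4, X at 9 | -1=-1→8; -4=+1→5*
ply 5, O at 5 | -1=-1→4*; -4=-1→1
ply 6, X at 4 | -1=-1→3; -4=+1→0*
ply 7: 0 is terminal -1 (O); from 12 depth 12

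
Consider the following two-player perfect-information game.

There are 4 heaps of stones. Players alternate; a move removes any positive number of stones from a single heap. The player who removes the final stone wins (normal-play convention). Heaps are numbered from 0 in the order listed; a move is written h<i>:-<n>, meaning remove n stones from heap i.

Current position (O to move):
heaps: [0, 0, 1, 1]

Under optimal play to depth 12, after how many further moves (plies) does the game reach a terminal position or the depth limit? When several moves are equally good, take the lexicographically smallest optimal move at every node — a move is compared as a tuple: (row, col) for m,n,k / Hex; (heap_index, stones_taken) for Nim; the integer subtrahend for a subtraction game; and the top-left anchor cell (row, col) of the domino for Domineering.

PV length from [(0,0,1,1)]: 2 plies

[(0,0,1,1)] O move#1: h2:-1:-1/(0,0,0,1)*, h3:-1:-1/(0,0,1,0)
[(0,0,0,1)] X move#2: h3:-1:+1/(0,0,0,0)*
[(0,0,0,0)] end (terminal -1, O#3); searched (0,0,1,1) to 12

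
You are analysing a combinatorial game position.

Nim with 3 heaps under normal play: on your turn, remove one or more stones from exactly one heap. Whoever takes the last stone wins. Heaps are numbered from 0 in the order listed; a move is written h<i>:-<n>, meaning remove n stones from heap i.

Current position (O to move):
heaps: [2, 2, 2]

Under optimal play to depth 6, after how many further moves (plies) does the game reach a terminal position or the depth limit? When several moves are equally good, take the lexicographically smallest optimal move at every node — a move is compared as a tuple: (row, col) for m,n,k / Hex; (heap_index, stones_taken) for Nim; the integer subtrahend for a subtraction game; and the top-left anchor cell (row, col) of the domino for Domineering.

PV length from [(2,2,2)]: 5 plies

[(2,2,2)] O move#1: h0:-1:-1/(1,2,2), h0:-2:+1/(0,2,2)*, h1:-1:-1/(2,1,2), h1:-2:+1/(2,0,2), h2:-1:-1/(2,2,1), h2:-2:+1/(2,2,0)
[(0,2,2)] X move#2: h1:-1:-1/(0,1,2)*, h1:-2:-1/(0,0,2), h2:-1:-1/(0,2,1), h2:-2:-1/(0,2,0)
[(0,1,2)] O move#3: h1:-1:-1/(0,0,2), h2:-1:+1/(0,1,1)*, h2:-2:-1/(0,1,0)
[(0,1,1)] X move#4: h1:-1:-1/(0,0,1)*, h2:-1:-1/(0,1,0)
[(0,0,1)] O move#5: h2:-1:+1/(0,0,0)*
[(0,0,0)] end (terminal -1, X#6); searched (2,2,2) to 6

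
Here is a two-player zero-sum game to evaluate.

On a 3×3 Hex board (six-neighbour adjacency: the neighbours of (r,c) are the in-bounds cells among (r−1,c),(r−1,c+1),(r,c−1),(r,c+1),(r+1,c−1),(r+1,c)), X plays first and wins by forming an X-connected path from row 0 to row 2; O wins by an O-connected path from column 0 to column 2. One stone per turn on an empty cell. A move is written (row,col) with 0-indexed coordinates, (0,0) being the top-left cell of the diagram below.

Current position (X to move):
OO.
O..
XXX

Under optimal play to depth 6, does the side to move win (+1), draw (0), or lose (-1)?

value(OO./O../XXX, X) = +1

p1 X@[OO./O../XXX]: (0,2)[OOX/O../XXX]+1* (1,1)[OO./OX./XXX]-1 (1,2)[OO./O.X/XXX]-1
p2 O@[OOX/O../XXX]: (1,1)[OOX/OO./XXX]-1* (1,2)[OOX/O.O/XXX]-1
p3 X@[OOX/OO./XXX]: (1,2)[OOX/OOX/XXX]+1*
p4 O@[OOX/OOX/XXX] terminal -1; root [OO./O../XXX] d6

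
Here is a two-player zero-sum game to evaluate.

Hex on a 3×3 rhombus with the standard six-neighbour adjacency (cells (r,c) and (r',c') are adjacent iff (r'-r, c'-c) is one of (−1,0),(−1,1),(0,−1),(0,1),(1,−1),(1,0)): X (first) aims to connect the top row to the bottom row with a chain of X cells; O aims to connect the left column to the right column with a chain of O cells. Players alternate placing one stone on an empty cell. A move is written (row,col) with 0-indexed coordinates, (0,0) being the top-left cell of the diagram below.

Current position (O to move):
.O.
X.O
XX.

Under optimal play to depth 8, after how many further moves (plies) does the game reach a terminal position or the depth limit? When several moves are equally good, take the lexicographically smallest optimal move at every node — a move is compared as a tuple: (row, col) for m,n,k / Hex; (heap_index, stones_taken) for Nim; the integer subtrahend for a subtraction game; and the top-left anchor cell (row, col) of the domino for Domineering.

PV length from [.O./X.O/XX.]: 3 plies

ply 1, O at .O./X.O/XX. | (0,0)=+1→OO./X.O/XX.*; (0,2)=-1→.OO/X.O/XX.; (1,1)=-1→.O./XOO/XX.; (2,2)=-1→.O./X.O/XXO
ply 2, X at OO./X.O/XX. | (0,2)=-1→OOX/X.O/XX.*; (1,1)=-1→OO./XXO/XX.; (2,2)=-1→OO./X.O/XXX
ply 3, O at OOX/X.O/XX. | (1,1)=+1→OOX/XOO/XX.*; (2,2)=-1→OOX/X.O/XXO
ply 4: OOX/XOO/XX. is terminal -1 (X); from .O./X.O/XX. depth 8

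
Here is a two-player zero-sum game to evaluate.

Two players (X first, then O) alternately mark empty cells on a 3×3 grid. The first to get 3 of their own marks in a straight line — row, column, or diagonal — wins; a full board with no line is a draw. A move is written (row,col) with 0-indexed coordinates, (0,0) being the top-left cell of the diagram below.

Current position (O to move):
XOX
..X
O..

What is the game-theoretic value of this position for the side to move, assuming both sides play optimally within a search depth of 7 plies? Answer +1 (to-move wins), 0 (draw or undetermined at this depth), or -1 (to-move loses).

[XOX/..X/O..] O move#1: (1,0):-1/XOX/O.X/O.., (1,1):-1/XOX/.OX/O.., (2,1):-1/XOX/..X/OO., (2,2):+0/XOX/..X/O.O*
[XOX/..X/O.O] X move#2: (1,0):-1/XOX/X.X/O.O, (1,1):-1/XOX/.XX/O.O, (2,1):+0/XOX/..X/OXO*
[XOX/..X/OXO] O move#3: (1,0):+0/XOX/O.X/OXO*, (1,1):+0/XOX/.OX/OXO
[XOX/O.X/OXO] X move#4: (1,1):+0/XOX/OXX/OXO*
[XOX/OXX/OXO] end (terminal +0, O#5); searched XOX/..X/O.. to 7

value(XOX/..X/O.., O) = 0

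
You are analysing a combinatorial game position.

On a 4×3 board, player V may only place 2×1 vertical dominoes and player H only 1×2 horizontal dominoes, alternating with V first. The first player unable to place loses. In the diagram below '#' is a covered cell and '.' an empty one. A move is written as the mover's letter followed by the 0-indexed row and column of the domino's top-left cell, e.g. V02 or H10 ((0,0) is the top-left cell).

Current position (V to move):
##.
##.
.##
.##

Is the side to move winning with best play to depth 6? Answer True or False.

[##./##./.##/.##] V move#1: V02:+1/###/###/.##/.##*, V20:+1/##./##./###/###
[###/###/.##/.##] end (terminal -1, H#2); searched ##./##./.##/.## to 6

V winning at [##./##./.##/.##]: True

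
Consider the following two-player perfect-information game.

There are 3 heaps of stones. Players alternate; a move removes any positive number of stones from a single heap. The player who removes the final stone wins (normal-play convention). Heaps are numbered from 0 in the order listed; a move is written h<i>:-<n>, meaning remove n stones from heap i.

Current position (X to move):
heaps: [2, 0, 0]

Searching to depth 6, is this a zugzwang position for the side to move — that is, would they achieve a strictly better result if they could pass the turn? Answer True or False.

zugzwang((2,0,0), X) = False

p1 X@[(2,0,0)]: h0:-1[(1,0,0)]-1 h0:-2[(0,0,0)]+1*
p2 O@[(0,0,0)] terminal -1; root [(2,0,0)] d6
if X skipped the turn, O would face:
~ p1 O@[(2,0,0)]: h0:-1[(1,0,0)]-1 h0:-2[(0,0,0)]+1*
~ p2 X@[(0,0,0)] terminal -1; root [(2,0,0)] d6
compare (X): move=+1 vs pass=-1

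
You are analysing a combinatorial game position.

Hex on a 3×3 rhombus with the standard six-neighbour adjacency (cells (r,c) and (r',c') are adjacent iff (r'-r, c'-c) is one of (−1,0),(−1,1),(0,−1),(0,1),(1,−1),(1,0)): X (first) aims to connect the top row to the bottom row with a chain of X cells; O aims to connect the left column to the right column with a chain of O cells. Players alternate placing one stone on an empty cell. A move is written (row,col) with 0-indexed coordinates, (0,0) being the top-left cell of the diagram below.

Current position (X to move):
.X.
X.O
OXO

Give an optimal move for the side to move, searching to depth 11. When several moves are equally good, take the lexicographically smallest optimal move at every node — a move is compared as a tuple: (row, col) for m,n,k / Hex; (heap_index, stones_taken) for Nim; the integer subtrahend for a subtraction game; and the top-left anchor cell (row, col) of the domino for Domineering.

X's best at [.X./X.O/OXO]: (1,1)

ply 1, X at .X./X.O/OXO | (0,0)=-1→XX./X.O/OXO; (0,2)=-1→.XX/X.O/OXO; (1,1)=+1→.X./XXO/OXO*
ply 2: .X./XXO/OXO is terminal -1 (O); from .X./X.O/OXO depth 11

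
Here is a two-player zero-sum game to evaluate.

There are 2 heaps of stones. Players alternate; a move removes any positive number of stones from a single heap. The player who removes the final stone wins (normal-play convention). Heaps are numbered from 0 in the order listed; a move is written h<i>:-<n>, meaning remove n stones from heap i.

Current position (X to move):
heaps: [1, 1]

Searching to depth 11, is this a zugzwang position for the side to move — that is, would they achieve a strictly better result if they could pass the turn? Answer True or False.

zugzwang((1,1), X) = True

[(1,1)] X move#1: h0:-1:-1/(0,1)*, h1:-1:-1/(1,0)
[(0,1)] O move#2: h1:-1:+1/(0,0)*
[(0,0)] end (terminal -1, X#3); searched (1,1) to 11
if X skipped the turn, O would face:
~ [(1,1)] O move#1: h0:-1:-1/(0,1)*, h1:-1:-1/(1,0)
~ [(0,1)] X move#2: h1:-1:+1/(0,0)*
~ [(0,0)] end (terminal -1, O#3); searched (1,1) to 11
compare (X): move=-1 vs pass=+1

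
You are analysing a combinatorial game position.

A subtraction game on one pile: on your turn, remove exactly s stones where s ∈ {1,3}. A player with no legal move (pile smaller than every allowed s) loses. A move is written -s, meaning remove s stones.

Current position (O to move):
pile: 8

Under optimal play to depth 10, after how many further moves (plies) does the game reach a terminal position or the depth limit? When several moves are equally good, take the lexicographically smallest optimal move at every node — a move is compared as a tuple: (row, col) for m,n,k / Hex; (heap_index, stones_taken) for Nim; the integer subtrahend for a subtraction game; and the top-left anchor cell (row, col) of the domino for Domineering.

PV length from [8]: 8 plies

[8] O move#1: -1:-1/7*, -3:-1/5
[7] X move#2: -1:+1/6*, -3:+1/4
[6] O move#3: -1:-1/5*, -3:-1/3
[5] X move#4: -1:+1/4*, -3:+1/2
[4] O move#5: -1:-1/3*, -3:-1/1
[3] X move#6: -1:+1/2*, -3:+1/0
[2] O move#7: -1:-1/1*
[1] X move#8: -1:+1/0*
[0] end (terminal -1, O#9); searched 8 to 10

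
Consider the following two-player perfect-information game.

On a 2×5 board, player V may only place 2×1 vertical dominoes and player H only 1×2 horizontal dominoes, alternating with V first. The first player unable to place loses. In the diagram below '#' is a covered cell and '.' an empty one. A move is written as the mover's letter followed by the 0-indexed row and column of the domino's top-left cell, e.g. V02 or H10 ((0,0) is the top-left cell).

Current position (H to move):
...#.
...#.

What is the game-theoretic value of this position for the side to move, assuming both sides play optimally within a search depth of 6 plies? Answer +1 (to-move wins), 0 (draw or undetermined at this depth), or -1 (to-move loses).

value(...#./...#., H) = -1

[...#./...#.] H move#1: H00:-1/##.#./...#.*, H01:-1/.###./...#., H10:-1/...#./##.#., H11:-1/...#./.###.
[##.#./...#.] V move#2: V02:+1/####./..##.*, V04:-1/##.##/...##
[####./..##.] H move#3: H10:-1/####./####.*
[####./####.] V move#4: V04:+1/#####/#####*
[#####/#####] end (terminal -1, H#5); searched ...#./...#. to 6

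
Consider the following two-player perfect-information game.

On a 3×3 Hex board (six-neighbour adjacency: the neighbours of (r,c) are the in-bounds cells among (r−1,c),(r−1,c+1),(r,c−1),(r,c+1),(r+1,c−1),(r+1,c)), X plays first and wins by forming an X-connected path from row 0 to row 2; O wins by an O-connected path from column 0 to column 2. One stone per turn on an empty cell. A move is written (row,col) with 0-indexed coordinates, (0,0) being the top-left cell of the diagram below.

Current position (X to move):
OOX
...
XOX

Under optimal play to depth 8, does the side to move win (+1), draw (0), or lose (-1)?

ply 1, X at OOX/.../XOX | (1,0)=+1→OOX/X../XOX*; (1,1)=+1→OOX/.X./XOX; (1,2)=+1→OOX/..X/XOX
ply 2, O at OOX/X../XOX | (1,1)=-1→OOX/XO./XOX*; (1,2)=-1→OOX/X.O/XOX
ply 3, X at OOX/XO./XOX | (1,2)=+1→OOX/XOX/XOX*
ply 4: OOX/XOX/XOX is terminal -1 (O); from OOX/.../XOX depth 8

value(OOX/.../XOX, X) = +1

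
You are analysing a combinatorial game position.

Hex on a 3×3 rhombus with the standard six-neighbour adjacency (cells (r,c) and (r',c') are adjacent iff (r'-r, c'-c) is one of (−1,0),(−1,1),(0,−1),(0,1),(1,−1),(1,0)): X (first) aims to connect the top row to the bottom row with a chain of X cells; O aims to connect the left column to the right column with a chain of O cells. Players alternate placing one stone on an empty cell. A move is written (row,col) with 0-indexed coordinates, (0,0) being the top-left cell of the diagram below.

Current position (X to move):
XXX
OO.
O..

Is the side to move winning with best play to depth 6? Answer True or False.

X winning at [XXX/OO./O..]: True

ply 1, X at XXX/OO./O.. | (1,2)=+1→XXX/OOX/O..*; (2,1)=-1→XXX/OO./OX.; (2,2)=-1→XXX/OO./O.X
ply 2, O at XXX/OOX/O.. | (2,1)=-1→XXX/OOX/OO.*; (2,2)=-1→XXX/OOX/O.O
ply 3, X at XXX/OOX/OO. | (2,2)=+1→XXX/OOX/OOX*
ply 4: XXX/OOX/OOX is terminal -1 (O); from XXX/OO./O.. depth 6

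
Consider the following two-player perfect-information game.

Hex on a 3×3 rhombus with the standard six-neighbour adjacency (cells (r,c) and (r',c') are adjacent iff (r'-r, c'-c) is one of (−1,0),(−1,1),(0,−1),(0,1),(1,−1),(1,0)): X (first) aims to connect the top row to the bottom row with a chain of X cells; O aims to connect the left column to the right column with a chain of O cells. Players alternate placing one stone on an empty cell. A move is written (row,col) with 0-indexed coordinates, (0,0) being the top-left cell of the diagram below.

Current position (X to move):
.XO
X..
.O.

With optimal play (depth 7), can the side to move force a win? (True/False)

[.XO/X../.O.] X move#1: (0,0):-1/XXO/X../.O., (1,1):-1/.XO/XX./.O., (1,2):-1/.XO/X.X/.O., (2,0):+1/.XO/X../XO.*, (2,2):-1/.XO/X../.OX
[.XO/X../XO.] end (terminal -1, O#2); searched .XO/X../.O. to 7

X winning at [.XO/X../.O.]: True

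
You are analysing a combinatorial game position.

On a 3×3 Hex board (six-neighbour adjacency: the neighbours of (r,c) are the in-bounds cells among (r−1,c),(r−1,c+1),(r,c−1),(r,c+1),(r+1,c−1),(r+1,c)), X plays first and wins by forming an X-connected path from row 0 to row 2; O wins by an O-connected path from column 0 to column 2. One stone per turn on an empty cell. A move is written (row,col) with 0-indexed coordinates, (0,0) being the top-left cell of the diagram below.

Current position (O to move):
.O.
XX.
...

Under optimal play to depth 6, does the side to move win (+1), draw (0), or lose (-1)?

value(.O./XX./..., O) = -1

[.O./XX./...] O move#1: (0,0):-1/OO./XX./...*, (0,2):-1/.OO/XX./..., (1,2):-1/.O./XXO/..., (2,0):-1/.O./XX./O.., (2,1):-1/.O./XX./.O., (2,2):-1/.O./XX./..O
[OO./XX./...] X move#2: (0,2):+1/OOX/XX./...*, (1,2):-1/OO./XXX/..., (2,0):-1/OO./XX./X.., (2,1):-1/OO./XX./.X., (2,2):-1/OO./XX./..X
[OOX/XX./...] O move#3: (1,2):-1/OOX/XXO/...*, (2,0):-1/OOX/XX./O.., (2,1):-1/OOX/XX./.O., (2,2):-1/OOX/XX./..O
[OOX/XXO/...] X move#4: (2,0):+1/OOX/XXO/X..*, (2,1):+1/OOX/XXO/.X., (2,2):+1/OOX/XXO/..X
[OOX/XXO/X..] end (terminal -1, O#5); searched .O./XX./... to 6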